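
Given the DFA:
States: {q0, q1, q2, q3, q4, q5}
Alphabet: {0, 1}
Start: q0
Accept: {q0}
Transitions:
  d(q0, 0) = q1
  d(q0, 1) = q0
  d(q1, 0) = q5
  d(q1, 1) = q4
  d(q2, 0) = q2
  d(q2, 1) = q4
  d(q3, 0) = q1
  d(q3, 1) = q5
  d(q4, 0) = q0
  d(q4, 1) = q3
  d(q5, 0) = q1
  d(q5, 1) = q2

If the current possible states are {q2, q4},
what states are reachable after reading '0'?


Apply transition on '0' from each current state:
  d(q2, 0) = q2
  d(q4, 0) = q0

{q0, q2}


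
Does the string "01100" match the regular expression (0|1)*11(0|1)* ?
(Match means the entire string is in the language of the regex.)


|string| = 5; first = '0'; last = '0'

Yes, "01100" matches (0|1)*11(0|1)*


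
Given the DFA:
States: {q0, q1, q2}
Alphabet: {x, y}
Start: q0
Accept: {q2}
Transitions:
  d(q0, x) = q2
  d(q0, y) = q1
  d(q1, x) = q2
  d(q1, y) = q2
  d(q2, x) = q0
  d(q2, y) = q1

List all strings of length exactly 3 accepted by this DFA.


All strings of length 3: 8 total
Accepted: 3

"xxx", "xyx", "xyy"


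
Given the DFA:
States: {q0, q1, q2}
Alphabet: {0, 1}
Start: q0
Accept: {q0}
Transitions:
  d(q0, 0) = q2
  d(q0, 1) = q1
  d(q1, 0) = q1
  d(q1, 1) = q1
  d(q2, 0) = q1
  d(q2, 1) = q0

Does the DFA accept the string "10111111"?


Trace: q0 -> q1 -> q1 -> q1 -> q1 -> q1 -> q1 -> q1 -> q1
Final state: q1
Accept states: {q0}

No, rejected (final state q1 is not an accept state)


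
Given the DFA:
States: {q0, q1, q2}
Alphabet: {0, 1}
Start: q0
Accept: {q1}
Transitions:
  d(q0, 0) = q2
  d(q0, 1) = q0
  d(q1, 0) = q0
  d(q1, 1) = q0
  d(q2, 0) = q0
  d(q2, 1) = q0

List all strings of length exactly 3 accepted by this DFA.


All strings of length 3: 8 total
Accepted: 0

None


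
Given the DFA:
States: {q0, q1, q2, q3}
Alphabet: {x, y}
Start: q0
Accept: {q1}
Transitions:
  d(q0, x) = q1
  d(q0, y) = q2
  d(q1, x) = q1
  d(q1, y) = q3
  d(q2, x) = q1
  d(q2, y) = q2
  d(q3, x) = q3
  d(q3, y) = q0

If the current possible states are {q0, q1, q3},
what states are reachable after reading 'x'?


Apply transition on 'x' from each current state:
  d(q0, x) = q1
  d(q1, x) = q1
  d(q3, x) = q3

{q1, q3}


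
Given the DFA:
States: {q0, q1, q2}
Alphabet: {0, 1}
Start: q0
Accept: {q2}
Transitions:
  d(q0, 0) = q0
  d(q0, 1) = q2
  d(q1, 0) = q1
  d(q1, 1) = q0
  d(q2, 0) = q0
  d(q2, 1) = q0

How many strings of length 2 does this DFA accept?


Enumerating all length-2 strings:
  "00" -> q0 [reject]
  "01" -> q2 [accept]
  "10" -> q0 [reject]
  "11" -> q0 [reject]

1 out of 4


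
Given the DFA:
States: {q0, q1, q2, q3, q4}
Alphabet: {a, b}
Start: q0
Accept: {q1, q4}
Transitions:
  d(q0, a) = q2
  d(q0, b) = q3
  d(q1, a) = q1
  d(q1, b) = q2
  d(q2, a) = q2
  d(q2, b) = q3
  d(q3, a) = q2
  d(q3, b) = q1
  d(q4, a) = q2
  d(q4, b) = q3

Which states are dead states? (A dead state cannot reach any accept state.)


Forward reachability from each state:
  q0 -> reaches accept state q1 (live)
  q1 -> reaches accept state q1 (live)
  q2 -> reaches accept state q1 (live)
  q3 -> reaches accept state q1 (live)
  q4 -> reaches accept state q1 (live)

None (all states can reach an accept state)


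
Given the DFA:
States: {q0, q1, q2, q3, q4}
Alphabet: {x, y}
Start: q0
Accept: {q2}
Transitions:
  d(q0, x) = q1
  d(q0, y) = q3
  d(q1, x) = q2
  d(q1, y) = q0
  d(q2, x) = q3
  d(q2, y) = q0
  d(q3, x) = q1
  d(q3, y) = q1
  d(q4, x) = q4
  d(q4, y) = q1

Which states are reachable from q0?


BFS from q0:
  layer 0: {q0}
  layer 1: {q1, q3}
  layer 2: {q2}

{q0, q1, q2, q3}


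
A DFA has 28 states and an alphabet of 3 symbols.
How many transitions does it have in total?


Each state has exactly one transition per symbol.
28 * 3 = 84

84


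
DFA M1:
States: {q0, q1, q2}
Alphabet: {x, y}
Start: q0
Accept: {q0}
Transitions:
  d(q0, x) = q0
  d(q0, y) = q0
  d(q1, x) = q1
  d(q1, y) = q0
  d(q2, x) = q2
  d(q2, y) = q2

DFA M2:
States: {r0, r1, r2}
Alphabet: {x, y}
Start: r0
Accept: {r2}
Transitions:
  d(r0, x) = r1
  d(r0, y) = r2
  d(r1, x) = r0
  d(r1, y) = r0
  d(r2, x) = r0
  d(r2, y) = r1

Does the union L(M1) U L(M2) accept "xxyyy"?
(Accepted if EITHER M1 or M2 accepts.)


M1: final=q0 accepted=True
M2: final=r0 accepted=False

Yes, union accepts


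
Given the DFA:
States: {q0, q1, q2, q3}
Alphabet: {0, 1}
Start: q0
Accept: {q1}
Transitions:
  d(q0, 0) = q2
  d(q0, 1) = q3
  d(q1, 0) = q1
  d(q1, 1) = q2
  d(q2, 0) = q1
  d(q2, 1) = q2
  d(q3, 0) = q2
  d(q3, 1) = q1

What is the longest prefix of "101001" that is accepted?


Run the DFA, marking each prefix where the state is accepting:
  "" -> q0 [reject]
  "1" -> q3 [reject]
  "10" -> q2 [reject]
  "101" -> q2 [reject]
  "1010" -> q1 [accept]
  "10100" -> q1 [accept]
  "101001" -> q2 [reject]

"10100"


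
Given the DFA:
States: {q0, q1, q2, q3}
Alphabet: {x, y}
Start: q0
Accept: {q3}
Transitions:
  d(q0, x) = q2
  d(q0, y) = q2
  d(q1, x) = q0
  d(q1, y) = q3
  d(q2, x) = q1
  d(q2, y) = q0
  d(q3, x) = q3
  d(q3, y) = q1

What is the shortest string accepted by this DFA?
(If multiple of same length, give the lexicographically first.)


BFS by string length (lex-first path to each state shown):
  len 0: q0<-""
  len 1: q2<-"x"
  len 2: q0<-"xy", q1<-"xx"
  len 3: q0<-"xxx", q2<-"xyx", q3<-"xxy"
Found accept state at length 3.

"xxy"


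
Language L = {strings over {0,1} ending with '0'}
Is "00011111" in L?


last symbol = '1'

No, "00011111" is not in L


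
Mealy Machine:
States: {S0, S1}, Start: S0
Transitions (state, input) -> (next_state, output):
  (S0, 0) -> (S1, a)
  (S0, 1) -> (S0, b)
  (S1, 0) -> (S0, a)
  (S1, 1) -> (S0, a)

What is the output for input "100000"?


Step-by-step:
  (S0, 1) -> (S0, b)
  (S0, 0) -> (S1, a)
  (S1, 0) -> (S0, a)
  (S0, 0) -> (S1, a)
  (S1, 0) -> (S0, a)
  (S0, 0) -> (S1, a)

"baaaaa"


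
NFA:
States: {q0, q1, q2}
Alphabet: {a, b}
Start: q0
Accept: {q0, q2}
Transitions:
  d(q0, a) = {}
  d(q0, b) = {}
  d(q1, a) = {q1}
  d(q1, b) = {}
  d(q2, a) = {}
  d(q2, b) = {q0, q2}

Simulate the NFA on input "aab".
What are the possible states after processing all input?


Start: {q0}
  --a--> {}
  --a--> {}
  --b--> {}

{} (empty set, no valid transitions)


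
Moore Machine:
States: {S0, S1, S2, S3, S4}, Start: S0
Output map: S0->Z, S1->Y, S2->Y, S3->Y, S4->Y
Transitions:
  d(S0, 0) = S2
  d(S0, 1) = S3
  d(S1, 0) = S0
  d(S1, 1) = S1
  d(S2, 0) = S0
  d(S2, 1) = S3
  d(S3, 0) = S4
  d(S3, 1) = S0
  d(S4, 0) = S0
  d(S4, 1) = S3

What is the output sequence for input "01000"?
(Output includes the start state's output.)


Start: S0 (output Z)
  --0--> S2 (output Y)
  --1--> S3 (output Y)
  --0--> S4 (output Y)
  --0--> S0 (output Z)
  --0--> S2 (output Y)

"ZYYYZY"


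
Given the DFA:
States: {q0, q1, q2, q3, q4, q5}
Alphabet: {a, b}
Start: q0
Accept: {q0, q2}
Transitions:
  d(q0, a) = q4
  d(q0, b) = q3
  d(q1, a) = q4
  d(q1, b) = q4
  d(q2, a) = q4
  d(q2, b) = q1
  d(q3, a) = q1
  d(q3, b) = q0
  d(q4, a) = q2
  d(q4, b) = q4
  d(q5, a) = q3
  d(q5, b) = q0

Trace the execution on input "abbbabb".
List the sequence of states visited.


Input: abbbabb
d(q0, a) = q4
d(q4, b) = q4
d(q4, b) = q4
d(q4, b) = q4
d(q4, a) = q2
d(q2, b) = q1
d(q1, b) = q4


q0 -> q4 -> q4 -> q4 -> q4 -> q2 -> q1 -> q4


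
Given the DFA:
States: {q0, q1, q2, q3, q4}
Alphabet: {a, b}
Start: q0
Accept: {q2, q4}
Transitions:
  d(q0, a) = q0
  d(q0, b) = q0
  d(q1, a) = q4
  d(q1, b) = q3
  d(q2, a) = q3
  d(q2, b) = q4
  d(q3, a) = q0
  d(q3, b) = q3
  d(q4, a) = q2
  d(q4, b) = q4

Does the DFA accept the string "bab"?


Trace: q0 -> q0 -> q0 -> q0
Final state: q0
Accept states: {q2, q4}

No, rejected (final state q0 is not an accept state)


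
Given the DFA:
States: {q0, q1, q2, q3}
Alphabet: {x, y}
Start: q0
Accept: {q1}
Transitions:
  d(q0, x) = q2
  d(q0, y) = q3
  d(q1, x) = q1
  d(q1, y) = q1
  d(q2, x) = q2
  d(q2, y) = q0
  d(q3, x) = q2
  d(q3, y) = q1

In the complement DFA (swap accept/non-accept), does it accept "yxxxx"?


Trace: q0 -> q3 -> q2 -> q2 -> q2 -> q2
Final: q2
Original accept: {q1}
Complement: q2 is not in original accept

Yes, complement accepts (original rejects)


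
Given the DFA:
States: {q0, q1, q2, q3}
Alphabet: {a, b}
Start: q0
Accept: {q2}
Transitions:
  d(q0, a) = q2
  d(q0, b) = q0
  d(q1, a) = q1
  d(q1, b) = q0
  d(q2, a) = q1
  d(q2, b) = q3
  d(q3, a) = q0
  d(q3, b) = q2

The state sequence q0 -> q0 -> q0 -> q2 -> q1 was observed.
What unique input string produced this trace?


Trace back each transition to find the symbol:
  q0 --[b]--> q0
  q0 --[b]--> q0
  q0 --[a]--> q2
  q2 --[a]--> q1

"bbaa"


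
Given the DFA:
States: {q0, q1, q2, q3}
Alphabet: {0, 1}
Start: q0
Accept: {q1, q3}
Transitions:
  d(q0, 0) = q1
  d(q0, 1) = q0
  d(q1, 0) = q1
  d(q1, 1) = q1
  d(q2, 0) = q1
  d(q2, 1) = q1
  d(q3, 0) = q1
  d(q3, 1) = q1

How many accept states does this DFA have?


Accept states listed: {q1, q3}
Counting: q1(1) q3(2)

2


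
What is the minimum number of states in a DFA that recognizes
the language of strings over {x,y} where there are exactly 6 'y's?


States: count = 0, 1, ..., 6 (that's 7 states), plus a dead state for count > 6.
Total: 7 + 1 = 8. Accept = count-6 state.

8


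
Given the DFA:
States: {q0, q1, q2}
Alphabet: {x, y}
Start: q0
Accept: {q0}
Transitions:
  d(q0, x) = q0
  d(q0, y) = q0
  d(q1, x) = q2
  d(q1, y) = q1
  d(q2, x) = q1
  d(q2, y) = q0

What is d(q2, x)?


Looking up transition d(q2, x)

q1


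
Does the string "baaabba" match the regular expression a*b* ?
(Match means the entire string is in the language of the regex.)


|string| = 7; first = 'b'; last = 'a'

No, "baaabba" does not match a*b*


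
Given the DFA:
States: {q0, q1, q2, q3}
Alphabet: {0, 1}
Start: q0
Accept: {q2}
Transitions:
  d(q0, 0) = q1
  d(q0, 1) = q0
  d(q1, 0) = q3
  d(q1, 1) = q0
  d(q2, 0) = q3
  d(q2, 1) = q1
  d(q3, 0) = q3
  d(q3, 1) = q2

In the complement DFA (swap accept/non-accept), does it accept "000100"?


Trace: q0 -> q1 -> q3 -> q3 -> q2 -> q3 -> q3
Final: q3
Original accept: {q2}
Complement: q3 is not in original accept

Yes, complement accepts (original rejects)


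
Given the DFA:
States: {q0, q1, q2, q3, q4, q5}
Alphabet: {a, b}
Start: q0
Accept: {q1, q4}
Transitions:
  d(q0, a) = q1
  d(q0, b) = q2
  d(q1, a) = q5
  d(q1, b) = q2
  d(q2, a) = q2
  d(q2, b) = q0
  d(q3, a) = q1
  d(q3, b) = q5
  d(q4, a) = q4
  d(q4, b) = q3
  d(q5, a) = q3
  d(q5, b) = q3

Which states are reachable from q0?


BFS from q0:
  layer 0: {q0}
  layer 1: {q1, q2}
  layer 2: {q5}
  layer 3: {q3}

{q0, q1, q2, q3, q5}


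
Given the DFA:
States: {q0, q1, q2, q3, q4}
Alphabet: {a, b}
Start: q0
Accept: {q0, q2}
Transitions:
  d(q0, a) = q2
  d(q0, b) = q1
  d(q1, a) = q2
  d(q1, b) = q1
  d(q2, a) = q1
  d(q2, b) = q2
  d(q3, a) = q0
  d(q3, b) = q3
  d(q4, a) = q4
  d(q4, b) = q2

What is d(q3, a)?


Looking up transition d(q3, a)

q0


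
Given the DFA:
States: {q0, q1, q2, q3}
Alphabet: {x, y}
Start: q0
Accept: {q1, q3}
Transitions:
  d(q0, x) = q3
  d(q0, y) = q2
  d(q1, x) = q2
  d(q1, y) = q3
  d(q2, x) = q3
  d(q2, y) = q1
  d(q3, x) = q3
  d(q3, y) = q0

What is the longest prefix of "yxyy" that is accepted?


Run the DFA, marking each prefix where the state is accepting:
  "" -> q0 [reject]
  "y" -> q2 [reject]
  "yx" -> q3 [accept]
  "yxy" -> q0 [reject]
  "yxyy" -> q2 [reject]

"yx"


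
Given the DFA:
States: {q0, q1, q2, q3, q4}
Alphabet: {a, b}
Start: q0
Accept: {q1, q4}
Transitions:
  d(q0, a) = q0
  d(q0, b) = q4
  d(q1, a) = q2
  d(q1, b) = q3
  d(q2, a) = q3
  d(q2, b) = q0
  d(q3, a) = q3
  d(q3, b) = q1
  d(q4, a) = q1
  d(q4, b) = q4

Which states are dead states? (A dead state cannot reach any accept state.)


Forward reachability from each state:
  q0 -> reaches accept state q1 (live)
  q1 -> reaches accept state q1 (live)
  q2 -> reaches accept state q1 (live)
  q3 -> reaches accept state q1 (live)
  q4 -> reaches accept state q1 (live)

None (all states can reach an accept state)


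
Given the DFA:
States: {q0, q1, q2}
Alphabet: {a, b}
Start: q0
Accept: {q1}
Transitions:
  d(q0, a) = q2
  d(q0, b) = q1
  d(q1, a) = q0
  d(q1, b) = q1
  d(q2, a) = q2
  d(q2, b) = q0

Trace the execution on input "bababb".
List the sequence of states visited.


Input: bababb
d(q0, b) = q1
d(q1, a) = q0
d(q0, b) = q1
d(q1, a) = q0
d(q0, b) = q1
d(q1, b) = q1


q0 -> q1 -> q0 -> q1 -> q0 -> q1 -> q1


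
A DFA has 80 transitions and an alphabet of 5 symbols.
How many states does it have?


Each state has exactly one transition per symbol.
states = transitions / |alphabet| = 80 / 5 = 16

16


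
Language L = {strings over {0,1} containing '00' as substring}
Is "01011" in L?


'00' does not occur

No, "01011" is not in L


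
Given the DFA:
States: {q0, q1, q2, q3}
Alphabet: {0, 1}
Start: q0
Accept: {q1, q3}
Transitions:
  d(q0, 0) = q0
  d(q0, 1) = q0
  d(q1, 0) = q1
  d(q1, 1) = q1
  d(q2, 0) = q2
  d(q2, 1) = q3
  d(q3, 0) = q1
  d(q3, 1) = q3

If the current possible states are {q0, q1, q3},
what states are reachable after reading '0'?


Apply transition on '0' from each current state:
  d(q0, 0) = q0
  d(q1, 0) = q1
  d(q3, 0) = q1

{q0, q1}


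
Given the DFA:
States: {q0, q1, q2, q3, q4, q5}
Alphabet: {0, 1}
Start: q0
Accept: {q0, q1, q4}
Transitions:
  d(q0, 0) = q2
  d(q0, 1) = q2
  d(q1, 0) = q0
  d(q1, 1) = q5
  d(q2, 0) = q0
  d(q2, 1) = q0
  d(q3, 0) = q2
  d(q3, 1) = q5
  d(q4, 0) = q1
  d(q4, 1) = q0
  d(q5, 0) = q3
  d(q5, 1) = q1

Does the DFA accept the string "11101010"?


Trace: q0 -> q2 -> q0 -> q2 -> q0 -> q2 -> q0 -> q2 -> q0
Final state: q0
Accept states: {q0, q1, q4}

Yes, accepted (final state q0 is an accept state)


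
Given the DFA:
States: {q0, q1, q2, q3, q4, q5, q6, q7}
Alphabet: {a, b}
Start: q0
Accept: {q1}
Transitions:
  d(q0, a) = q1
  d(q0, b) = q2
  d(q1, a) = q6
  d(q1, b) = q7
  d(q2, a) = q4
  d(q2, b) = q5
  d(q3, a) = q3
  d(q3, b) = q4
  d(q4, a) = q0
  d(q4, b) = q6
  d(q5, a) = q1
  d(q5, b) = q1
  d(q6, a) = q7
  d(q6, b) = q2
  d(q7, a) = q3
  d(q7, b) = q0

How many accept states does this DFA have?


Accept states listed: {q1}
Counting: q1(1)

1


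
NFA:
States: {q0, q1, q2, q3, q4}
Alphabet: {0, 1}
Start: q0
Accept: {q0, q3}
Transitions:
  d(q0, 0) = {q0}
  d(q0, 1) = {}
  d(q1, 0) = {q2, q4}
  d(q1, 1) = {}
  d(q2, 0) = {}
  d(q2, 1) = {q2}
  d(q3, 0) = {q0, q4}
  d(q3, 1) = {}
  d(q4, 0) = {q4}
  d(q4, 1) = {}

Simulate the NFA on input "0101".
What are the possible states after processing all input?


Start: {q0}
  --0--> {q0}
  --1--> {}
  --0--> {}
  --1--> {}

{} (empty set, no valid transitions)


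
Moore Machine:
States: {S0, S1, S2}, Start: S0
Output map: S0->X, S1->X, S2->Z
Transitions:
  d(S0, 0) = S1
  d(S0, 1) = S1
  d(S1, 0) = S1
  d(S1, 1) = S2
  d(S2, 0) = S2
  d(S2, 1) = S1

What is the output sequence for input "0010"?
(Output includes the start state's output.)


Start: S0 (output X)
  --0--> S1 (output X)
  --0--> S1 (output X)
  --1--> S2 (output Z)
  --0--> S2 (output Z)

"XXXZZ"


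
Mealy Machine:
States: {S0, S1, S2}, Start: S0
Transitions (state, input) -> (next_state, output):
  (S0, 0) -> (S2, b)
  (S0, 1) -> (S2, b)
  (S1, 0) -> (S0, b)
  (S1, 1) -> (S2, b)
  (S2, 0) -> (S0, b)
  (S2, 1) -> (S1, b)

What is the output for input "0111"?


Step-by-step:
  (S0, 0) -> (S2, b)
  (S2, 1) -> (S1, b)
  (S1, 1) -> (S2, b)
  (S2, 1) -> (S1, b)

"bbbb"


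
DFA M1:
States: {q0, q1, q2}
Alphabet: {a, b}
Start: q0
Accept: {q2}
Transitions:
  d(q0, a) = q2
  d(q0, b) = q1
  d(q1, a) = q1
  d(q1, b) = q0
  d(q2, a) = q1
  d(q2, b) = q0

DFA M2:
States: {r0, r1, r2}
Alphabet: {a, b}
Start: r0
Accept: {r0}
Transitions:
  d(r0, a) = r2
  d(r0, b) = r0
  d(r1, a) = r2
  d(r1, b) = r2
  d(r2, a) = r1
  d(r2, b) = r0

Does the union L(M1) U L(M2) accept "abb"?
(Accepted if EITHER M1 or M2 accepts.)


M1: final=q1 accepted=False
M2: final=r0 accepted=True

Yes, union accepts


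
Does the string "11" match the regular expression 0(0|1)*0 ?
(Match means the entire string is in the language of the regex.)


|string| = 2; first = '1'; last = '1'

No, "11" does not match 0(0|1)*0


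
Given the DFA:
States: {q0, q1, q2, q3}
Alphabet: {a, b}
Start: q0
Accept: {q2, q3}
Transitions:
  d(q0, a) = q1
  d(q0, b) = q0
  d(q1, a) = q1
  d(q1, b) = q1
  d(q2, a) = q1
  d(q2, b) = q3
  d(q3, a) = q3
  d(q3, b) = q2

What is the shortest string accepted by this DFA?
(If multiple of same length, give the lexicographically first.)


BFS by string length (lex-first path to each state shown):
  len 0: q0<-""
  len 1: q0<-"b", q1<-"a"
  len 2: q0<-"bb", q1<-"aa"
  len 3: q0<-"bbb", q1<-"aaa"
  len 4: q0<-"bbbb", q1<-"aaaa"
  len 5: q0<-"bbbbb", q1<-"aaaaa"
  len 6: q0<-"bbbbbb", q1<-"aaaaaa"
  len 7: q0<-"bbbbbbb", q1<-"aaaaaaa"
  len 8: q0<-"bbbbbbbb", q1<-"aaaaaaaa"

No string accepted (empty language)


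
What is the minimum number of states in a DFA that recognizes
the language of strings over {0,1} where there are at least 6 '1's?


States: count = 0, 1, ..., 5, and a final '>= 6' state.
Total: 6 + 1 = 7. Accept = '>= 6' state.

7


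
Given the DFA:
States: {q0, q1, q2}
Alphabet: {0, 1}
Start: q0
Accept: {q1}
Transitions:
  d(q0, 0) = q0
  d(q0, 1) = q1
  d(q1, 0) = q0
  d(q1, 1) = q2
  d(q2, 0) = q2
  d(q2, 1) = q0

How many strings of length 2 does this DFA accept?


Enumerating all length-2 strings:
  "00" -> q0 [reject]
  "01" -> q1 [accept]
  "10" -> q0 [reject]
  "11" -> q2 [reject]

1 out of 4


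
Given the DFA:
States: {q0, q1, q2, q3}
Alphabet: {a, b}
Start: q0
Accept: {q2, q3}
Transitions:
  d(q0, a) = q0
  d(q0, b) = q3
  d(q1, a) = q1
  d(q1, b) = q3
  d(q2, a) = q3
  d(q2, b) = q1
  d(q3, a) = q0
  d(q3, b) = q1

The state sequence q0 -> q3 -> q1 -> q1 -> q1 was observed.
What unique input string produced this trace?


Trace back each transition to find the symbol:
  q0 --[b]--> q3
  q3 --[b]--> q1
  q1 --[a]--> q1
  q1 --[a]--> q1

"bbaa"


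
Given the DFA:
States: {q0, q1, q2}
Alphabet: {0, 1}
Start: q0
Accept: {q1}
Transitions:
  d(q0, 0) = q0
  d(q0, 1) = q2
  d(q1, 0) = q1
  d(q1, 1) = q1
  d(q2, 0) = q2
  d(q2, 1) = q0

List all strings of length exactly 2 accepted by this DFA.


All strings of length 2: 4 total
Accepted: 0

None


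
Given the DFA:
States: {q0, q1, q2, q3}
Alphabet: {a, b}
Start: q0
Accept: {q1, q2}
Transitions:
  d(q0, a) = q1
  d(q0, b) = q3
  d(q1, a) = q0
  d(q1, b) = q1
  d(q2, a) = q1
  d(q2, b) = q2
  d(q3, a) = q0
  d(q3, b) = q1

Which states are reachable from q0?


BFS from q0:
  layer 0: {q0}
  layer 1: {q1, q3}

{q0, q1, q3}


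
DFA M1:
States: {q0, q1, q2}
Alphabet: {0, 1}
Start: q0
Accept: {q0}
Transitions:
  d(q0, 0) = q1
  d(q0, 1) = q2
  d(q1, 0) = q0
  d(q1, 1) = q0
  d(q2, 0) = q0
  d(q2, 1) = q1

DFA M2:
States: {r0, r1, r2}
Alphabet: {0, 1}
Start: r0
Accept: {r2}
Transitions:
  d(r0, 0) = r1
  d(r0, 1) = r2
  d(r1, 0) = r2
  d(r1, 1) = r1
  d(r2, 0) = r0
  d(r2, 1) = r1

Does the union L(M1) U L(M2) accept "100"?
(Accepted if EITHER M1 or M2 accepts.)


M1: final=q1 accepted=False
M2: final=r1 accepted=False

No, union rejects (neither accepts)


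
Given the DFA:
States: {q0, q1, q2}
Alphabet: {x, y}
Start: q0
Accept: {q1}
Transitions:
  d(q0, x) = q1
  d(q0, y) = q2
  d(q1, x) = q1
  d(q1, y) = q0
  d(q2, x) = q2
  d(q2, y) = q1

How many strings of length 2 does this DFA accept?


Enumerating all length-2 strings:
  "xx" -> q1 [accept]
  "xy" -> q0 [reject]
  "yx" -> q2 [reject]
  "yy" -> q1 [accept]

2 out of 4


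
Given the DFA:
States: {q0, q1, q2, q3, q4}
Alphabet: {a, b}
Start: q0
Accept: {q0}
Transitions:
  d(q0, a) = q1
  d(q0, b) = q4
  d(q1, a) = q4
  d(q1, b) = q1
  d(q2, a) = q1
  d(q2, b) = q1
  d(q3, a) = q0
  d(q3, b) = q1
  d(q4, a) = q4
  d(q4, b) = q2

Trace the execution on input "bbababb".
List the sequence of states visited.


Input: bbababb
d(q0, b) = q4
d(q4, b) = q2
d(q2, a) = q1
d(q1, b) = q1
d(q1, a) = q4
d(q4, b) = q2
d(q2, b) = q1


q0 -> q4 -> q2 -> q1 -> q1 -> q4 -> q2 -> q1


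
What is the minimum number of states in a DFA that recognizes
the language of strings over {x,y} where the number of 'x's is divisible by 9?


States track (count of 'x') mod 9.
Need 9 states: one per remainder 0..8; accept = remainder 0.

9


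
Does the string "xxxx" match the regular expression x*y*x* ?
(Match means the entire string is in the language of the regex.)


|string| = 4; first = 'x'; last = 'x'

Yes, "xxxx" matches x*y*x*


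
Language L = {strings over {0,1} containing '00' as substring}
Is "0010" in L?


'00' occurs at index 0

Yes, "0010" is in L


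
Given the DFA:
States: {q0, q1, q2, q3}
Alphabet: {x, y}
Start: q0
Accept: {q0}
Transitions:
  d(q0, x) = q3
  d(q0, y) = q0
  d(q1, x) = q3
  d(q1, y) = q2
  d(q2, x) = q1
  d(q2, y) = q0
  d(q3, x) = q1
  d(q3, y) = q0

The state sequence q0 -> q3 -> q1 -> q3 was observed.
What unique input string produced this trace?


Trace back each transition to find the symbol:
  q0 --[x]--> q3
  q3 --[x]--> q1
  q1 --[x]--> q3

"xxx"


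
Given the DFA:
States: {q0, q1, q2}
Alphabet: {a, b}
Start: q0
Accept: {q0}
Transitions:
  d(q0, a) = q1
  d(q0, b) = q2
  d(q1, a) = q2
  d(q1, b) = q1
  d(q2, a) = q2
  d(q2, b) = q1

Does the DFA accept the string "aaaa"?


Trace: q0 -> q1 -> q2 -> q2 -> q2
Final state: q2
Accept states: {q0}

No, rejected (final state q2 is not an accept state)


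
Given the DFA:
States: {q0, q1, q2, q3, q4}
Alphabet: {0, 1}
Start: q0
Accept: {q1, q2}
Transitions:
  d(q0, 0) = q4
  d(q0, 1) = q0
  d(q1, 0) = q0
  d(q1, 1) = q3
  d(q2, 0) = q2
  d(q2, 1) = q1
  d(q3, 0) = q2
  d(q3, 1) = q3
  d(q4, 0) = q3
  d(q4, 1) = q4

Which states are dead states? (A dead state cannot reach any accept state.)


Forward reachability from each state:
  q0 -> reaches accept state q1 (live)
  q1 -> reaches accept state q1 (live)
  q2 -> reaches accept state q1 (live)
  q3 -> reaches accept state q1 (live)
  q4 -> reaches accept state q1 (live)

None (all states can reach an accept state)


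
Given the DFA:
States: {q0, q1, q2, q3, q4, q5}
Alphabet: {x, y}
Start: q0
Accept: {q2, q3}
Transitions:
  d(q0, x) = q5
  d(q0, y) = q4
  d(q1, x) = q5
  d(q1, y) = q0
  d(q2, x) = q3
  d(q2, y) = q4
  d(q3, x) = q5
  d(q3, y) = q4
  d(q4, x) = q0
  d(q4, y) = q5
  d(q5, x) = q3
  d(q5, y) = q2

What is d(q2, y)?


Looking up transition d(q2, y)

q4


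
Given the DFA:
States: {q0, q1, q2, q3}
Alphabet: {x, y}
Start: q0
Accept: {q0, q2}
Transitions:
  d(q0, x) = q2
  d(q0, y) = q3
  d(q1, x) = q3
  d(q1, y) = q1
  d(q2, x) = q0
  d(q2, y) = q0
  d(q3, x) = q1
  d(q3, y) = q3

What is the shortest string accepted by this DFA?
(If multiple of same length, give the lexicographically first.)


BFS by string length (lex-first path to each state shown):
  len 0: q0<-""
Found accept state at length 0.

"" (empty string)


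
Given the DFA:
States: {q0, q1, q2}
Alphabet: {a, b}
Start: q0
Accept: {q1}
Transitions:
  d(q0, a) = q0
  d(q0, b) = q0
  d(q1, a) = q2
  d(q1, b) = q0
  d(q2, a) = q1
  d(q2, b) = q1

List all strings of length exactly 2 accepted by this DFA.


All strings of length 2: 4 total
Accepted: 0

None


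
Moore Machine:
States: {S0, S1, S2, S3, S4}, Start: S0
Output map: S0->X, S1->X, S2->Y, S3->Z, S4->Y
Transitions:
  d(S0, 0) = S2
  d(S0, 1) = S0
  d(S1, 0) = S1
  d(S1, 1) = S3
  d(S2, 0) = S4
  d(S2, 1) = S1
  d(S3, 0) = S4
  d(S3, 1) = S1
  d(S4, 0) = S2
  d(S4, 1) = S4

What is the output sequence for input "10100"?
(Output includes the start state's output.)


Start: S0 (output X)
  --1--> S0 (output X)
  --0--> S2 (output Y)
  --1--> S1 (output X)
  --0--> S1 (output X)
  --0--> S1 (output X)

"XXYXXX"


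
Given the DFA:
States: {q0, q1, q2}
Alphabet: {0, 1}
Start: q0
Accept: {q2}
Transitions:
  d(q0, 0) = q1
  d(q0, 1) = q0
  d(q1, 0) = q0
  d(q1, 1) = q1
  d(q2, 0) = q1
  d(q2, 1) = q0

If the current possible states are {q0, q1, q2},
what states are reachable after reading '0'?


Apply transition on '0' from each current state:
  d(q0, 0) = q1
  d(q1, 0) = q0
  d(q2, 0) = q1

{q0, q1}


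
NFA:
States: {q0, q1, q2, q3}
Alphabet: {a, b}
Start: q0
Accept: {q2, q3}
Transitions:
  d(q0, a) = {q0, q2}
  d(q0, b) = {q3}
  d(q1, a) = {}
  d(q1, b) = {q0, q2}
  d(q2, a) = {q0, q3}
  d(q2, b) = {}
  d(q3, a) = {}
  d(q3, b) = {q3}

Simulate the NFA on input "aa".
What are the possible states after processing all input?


Start: {q0}
  --a--> {q0, q2}
  --a--> {q0, q2, q3}

{q0, q2, q3}


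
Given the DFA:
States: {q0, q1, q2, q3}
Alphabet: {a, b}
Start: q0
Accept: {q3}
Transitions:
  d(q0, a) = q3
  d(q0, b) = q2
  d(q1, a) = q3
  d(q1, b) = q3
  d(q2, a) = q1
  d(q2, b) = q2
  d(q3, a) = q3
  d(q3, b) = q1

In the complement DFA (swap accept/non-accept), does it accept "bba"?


Trace: q0 -> q2 -> q2 -> q1
Final: q1
Original accept: {q3}
Complement: q1 is not in original accept

Yes, complement accepts (original rejects)


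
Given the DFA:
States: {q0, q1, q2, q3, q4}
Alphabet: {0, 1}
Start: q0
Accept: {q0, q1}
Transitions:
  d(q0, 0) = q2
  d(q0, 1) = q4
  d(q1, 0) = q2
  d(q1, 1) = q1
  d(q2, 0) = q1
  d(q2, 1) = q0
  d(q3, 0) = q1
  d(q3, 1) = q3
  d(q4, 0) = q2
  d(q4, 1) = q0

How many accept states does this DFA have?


Accept states listed: {q0, q1}
Counting: q0(1) q1(2)

2


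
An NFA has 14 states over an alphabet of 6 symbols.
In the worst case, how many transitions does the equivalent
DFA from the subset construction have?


Subset construction: one DFA state per subset of NFA states = 2^14 = 16384 states.
Each DFA state has 6 outgoing transitions: 16384 * 6 = 98304

98304


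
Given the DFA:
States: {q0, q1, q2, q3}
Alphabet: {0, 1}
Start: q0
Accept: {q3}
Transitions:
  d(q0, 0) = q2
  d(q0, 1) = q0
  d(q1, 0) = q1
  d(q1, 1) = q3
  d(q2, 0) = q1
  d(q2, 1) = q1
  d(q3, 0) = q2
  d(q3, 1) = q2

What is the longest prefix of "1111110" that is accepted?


Run the DFA, marking each prefix where the state is accepting:
  "" -> q0 [reject]
  "1" -> q0 [reject]
  "11" -> q0 [reject]
  "111" -> q0 [reject]
  "1111" -> q0 [reject]
  "11111" -> q0 [reject]
  "111111" -> q0 [reject]
  "1111110" -> q2 [reject]

No prefix is accepted


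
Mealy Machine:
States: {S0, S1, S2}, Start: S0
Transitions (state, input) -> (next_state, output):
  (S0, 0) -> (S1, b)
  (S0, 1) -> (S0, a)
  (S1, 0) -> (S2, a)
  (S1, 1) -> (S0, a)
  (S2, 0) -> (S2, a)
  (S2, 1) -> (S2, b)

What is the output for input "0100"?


Step-by-step:
  (S0, 0) -> (S1, b)
  (S1, 1) -> (S0, a)
  (S0, 0) -> (S1, b)
  (S1, 0) -> (S2, a)

"baba"


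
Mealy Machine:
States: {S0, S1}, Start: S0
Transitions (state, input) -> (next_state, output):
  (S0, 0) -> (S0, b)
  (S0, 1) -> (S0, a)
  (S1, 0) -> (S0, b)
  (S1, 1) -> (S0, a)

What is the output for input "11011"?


Step-by-step:
  (S0, 1) -> (S0, a)
  (S0, 1) -> (S0, a)
  (S0, 0) -> (S0, b)
  (S0, 1) -> (S0, a)
  (S0, 1) -> (S0, a)

"aabaa"


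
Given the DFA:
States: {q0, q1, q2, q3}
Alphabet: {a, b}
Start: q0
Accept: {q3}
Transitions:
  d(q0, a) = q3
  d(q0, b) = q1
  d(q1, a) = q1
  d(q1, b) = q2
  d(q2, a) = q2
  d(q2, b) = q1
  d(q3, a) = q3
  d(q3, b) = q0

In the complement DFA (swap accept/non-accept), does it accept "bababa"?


Trace: q0 -> q1 -> q1 -> q2 -> q2 -> q1 -> q1
Final: q1
Original accept: {q3}
Complement: q1 is not in original accept

Yes, complement accepts (original rejects)


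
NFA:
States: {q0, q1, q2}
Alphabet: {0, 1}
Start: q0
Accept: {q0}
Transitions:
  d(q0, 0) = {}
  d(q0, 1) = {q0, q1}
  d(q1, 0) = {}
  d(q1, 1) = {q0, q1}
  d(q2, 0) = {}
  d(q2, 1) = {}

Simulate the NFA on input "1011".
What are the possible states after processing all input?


Start: {q0}
  --1--> {q0, q1}
  --0--> {}
  --1--> {}
  --1--> {}

{} (empty set, no valid transitions)


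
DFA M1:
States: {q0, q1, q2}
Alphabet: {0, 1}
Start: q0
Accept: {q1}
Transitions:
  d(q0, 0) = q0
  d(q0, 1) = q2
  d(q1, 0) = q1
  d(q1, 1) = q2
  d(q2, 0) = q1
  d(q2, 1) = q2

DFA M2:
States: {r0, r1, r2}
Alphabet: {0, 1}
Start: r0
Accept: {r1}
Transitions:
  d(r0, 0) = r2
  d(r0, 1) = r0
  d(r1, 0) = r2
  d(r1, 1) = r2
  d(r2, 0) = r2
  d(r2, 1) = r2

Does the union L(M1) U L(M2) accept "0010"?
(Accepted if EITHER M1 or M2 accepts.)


M1: final=q1 accepted=True
M2: final=r2 accepted=False

Yes, union accepts


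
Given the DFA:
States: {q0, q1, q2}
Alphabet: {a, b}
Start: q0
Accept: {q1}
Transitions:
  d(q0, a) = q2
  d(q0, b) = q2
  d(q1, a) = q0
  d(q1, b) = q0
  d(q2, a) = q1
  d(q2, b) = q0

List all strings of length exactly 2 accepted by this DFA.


All strings of length 2: 4 total
Accepted: 2

"aa", "ba"


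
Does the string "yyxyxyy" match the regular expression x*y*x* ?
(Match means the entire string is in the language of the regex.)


|string| = 7; first = 'y'; last = 'y'

No, "yyxyxyy" does not match x*y*x*


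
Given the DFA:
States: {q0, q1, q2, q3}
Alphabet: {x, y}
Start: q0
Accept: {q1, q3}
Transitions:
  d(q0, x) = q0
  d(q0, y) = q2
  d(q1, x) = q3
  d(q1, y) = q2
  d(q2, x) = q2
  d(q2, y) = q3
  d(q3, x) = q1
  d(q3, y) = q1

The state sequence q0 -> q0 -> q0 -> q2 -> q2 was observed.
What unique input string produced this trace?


Trace back each transition to find the symbol:
  q0 --[x]--> q0
  q0 --[x]--> q0
  q0 --[y]--> q2
  q2 --[x]--> q2

"xxyx"


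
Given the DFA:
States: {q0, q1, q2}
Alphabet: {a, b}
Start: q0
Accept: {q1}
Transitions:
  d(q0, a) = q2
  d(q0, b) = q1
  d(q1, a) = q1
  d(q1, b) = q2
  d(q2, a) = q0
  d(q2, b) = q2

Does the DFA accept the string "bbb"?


Trace: q0 -> q1 -> q2 -> q2
Final state: q2
Accept states: {q1}

No, rejected (final state q2 is not an accept state)


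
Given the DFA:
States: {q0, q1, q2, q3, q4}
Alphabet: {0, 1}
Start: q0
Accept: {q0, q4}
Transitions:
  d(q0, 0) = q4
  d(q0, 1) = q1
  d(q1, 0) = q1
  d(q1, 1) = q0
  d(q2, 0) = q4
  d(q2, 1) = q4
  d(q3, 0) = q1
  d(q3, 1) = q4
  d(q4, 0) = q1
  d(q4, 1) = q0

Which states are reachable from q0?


BFS from q0:
  layer 0: {q0}
  layer 1: {q1, q4}

{q0, q1, q4}


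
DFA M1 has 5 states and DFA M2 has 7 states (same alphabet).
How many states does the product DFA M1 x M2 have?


Product construction pairs every M1 state with every M2 state.
5 * 7 = 35

35


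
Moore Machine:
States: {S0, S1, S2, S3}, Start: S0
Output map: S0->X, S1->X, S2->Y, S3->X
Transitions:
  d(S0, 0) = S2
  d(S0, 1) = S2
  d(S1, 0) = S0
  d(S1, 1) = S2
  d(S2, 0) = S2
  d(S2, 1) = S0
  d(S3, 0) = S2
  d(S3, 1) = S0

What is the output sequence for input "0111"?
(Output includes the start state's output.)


Start: S0 (output X)
  --0--> S2 (output Y)
  --1--> S0 (output X)
  --1--> S2 (output Y)
  --1--> S0 (output X)

"XYXYX"


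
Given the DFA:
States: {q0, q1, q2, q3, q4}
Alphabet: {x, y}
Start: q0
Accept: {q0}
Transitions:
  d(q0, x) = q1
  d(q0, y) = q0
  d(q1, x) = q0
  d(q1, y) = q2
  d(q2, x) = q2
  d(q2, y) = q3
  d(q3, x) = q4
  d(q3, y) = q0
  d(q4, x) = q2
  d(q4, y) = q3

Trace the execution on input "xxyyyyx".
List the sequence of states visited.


Input: xxyyyyx
d(q0, x) = q1
d(q1, x) = q0
d(q0, y) = q0
d(q0, y) = q0
d(q0, y) = q0
d(q0, y) = q0
d(q0, x) = q1


q0 -> q1 -> q0 -> q0 -> q0 -> q0 -> q0 -> q1


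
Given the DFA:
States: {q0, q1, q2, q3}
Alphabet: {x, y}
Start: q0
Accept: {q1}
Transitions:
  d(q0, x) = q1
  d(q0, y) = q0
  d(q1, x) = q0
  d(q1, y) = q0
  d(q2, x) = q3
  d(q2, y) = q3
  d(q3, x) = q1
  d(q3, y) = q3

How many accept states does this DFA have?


Accept states listed: {q1}
Counting: q1(1)

1


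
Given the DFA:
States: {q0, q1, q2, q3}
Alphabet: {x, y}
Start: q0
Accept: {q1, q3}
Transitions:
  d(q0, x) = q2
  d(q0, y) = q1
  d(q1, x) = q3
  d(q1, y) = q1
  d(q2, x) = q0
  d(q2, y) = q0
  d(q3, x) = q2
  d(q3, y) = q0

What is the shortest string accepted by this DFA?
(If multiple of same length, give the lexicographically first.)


BFS by string length (lex-first path to each state shown):
  len 0: q0<-""
  len 1: q1<-"y", q2<-"x"
Found accept state at length 1.

"y"


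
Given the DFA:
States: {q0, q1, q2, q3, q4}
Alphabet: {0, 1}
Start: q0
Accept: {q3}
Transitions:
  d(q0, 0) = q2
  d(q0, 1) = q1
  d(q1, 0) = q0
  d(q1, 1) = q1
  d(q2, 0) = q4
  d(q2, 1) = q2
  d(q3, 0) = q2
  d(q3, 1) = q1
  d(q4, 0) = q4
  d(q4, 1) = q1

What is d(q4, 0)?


Looking up transition d(q4, 0)

q4


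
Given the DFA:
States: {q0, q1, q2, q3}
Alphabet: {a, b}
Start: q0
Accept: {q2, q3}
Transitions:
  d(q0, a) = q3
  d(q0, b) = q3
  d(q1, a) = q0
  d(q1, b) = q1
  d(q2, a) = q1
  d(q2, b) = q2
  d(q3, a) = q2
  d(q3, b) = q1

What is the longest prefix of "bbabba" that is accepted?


Run the DFA, marking each prefix where the state is accepting:
  "" -> q0 [reject]
  "b" -> q3 [accept]
  "bb" -> q1 [reject]
  "bba" -> q0 [reject]
  "bbab" -> q3 [accept]
  "bbabb" -> q1 [reject]
  "bbabba" -> q0 [reject]

"bbab"


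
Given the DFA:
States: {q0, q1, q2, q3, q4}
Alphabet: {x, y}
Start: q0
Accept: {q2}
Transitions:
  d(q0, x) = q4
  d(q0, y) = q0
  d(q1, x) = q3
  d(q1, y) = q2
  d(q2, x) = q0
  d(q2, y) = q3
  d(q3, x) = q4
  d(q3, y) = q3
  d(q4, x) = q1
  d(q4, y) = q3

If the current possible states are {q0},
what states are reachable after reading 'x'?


Apply transition on 'x' from each current state:
  d(q0, x) = q4

{q4}


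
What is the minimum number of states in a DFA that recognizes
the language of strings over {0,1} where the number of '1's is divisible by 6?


States track (count of '1') mod 6.
Need 6 states: one per remainder 0..5; accept = remainder 0.

6


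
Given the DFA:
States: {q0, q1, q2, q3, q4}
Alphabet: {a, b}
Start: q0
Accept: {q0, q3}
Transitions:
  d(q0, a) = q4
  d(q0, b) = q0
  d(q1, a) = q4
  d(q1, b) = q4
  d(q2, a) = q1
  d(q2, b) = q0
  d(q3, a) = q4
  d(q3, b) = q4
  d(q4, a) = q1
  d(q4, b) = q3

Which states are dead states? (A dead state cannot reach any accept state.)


Forward reachability from each state:
  q0 -> reaches accept state q0 (live)
  q1 -> reaches accept state q3 (live)
  q2 -> reaches accept state q0 (live)
  q3 -> reaches accept state q3 (live)
  q4 -> reaches accept state q3 (live)

None (all states can reach an accept state)


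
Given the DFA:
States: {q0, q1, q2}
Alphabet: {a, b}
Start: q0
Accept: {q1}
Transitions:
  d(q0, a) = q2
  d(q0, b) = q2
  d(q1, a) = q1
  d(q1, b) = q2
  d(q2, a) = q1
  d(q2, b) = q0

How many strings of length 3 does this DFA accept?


Enumerating all length-3 strings:
  "aaa" -> q1 [accept]
  "aab" -> q2 [reject]
  "aba" -> q2 [reject]
  "abb" -> q2 [reject]
  "baa" -> q1 [accept]
  "bab" -> q2 [reject]
  "bba" -> q2 [reject]
  "bbb" -> q2 [reject]

2 out of 8


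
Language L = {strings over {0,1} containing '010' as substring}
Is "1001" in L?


'010' does not occur

No, "1001" is not in L


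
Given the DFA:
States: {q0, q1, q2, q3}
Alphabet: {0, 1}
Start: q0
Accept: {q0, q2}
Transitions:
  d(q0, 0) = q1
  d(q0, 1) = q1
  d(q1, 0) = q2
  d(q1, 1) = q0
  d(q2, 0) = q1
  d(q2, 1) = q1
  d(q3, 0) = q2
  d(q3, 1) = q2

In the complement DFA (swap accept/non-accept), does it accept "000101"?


Trace: q0 -> q1 -> q2 -> q1 -> q0 -> q1 -> q0
Final: q0
Original accept: {q0, q2}
Complement: q0 is in original accept

No, complement rejects (original accepts)


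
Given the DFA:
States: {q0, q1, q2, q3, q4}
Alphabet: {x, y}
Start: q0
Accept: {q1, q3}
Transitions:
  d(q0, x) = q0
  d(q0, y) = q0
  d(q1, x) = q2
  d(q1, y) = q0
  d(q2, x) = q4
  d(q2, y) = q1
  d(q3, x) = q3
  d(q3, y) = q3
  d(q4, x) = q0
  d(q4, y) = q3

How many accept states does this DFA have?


Accept states listed: {q1, q3}
Counting: q1(1) q3(2)

2


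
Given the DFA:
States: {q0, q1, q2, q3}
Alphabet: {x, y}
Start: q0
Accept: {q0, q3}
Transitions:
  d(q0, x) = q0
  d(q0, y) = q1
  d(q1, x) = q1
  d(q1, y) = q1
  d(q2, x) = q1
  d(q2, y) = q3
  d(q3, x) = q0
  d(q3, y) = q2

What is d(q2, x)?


Looking up transition d(q2, x)

q1


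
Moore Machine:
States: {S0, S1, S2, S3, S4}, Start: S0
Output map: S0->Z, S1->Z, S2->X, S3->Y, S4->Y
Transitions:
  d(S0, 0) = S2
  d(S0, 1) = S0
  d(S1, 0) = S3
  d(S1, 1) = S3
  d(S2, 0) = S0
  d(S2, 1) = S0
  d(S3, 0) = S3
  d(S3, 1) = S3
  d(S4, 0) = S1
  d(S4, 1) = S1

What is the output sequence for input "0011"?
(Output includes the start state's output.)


Start: S0 (output Z)
  --0--> S2 (output X)
  --0--> S0 (output Z)
  --1--> S0 (output Z)
  --1--> S0 (output Z)

"ZXZZZ"


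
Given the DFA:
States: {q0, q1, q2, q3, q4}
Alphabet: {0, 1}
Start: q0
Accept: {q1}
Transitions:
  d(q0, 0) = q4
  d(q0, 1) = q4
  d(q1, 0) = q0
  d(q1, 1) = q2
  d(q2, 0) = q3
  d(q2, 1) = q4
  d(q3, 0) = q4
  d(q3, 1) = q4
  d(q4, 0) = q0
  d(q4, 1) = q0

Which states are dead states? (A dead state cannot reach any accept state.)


Forward reachability from each state:
  q0 -> reaches {q0, q4}, no accept state (dead)
  q1 -> reaches accept state q1 (live)
  q2 -> reaches {q0, q2, q3, q4}, no accept state (dead)
  q3 -> reaches {q0, q3, q4}, no accept state (dead)
  q4 -> reaches {q0, q4}, no accept state (dead)

{q0, q2, q3, q4}


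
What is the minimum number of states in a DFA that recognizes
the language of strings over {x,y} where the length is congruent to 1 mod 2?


States track (length) mod 2.
Need 2 states: one per remainder 0..1; accept = remainder 1.

2


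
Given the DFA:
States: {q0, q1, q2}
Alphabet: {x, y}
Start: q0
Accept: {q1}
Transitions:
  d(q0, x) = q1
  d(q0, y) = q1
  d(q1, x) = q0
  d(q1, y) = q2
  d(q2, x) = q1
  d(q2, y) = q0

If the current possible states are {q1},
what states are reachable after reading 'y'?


Apply transition on 'y' from each current state:
  d(q1, y) = q2

{q2}


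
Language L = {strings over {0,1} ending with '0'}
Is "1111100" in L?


last symbol = '0'

Yes, "1111100" is in L


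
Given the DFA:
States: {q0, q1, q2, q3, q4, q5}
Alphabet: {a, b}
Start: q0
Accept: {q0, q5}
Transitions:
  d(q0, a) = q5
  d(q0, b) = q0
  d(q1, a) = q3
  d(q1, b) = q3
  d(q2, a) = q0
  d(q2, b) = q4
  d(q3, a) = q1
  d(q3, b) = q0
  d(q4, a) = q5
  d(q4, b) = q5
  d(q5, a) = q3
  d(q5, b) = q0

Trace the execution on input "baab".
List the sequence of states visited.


Input: baab
d(q0, b) = q0
d(q0, a) = q5
d(q5, a) = q3
d(q3, b) = q0


q0 -> q0 -> q5 -> q3 -> q0


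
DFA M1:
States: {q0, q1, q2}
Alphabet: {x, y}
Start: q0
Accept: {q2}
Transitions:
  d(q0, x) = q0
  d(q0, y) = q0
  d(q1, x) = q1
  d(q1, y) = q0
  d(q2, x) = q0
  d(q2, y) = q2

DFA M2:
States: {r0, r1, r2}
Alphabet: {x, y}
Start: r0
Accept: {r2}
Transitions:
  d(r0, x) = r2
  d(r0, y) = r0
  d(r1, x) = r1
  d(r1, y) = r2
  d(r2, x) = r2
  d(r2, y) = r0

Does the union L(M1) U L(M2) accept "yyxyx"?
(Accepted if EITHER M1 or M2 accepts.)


M1: final=q0 accepted=False
M2: final=r2 accepted=True

Yes, union accepts


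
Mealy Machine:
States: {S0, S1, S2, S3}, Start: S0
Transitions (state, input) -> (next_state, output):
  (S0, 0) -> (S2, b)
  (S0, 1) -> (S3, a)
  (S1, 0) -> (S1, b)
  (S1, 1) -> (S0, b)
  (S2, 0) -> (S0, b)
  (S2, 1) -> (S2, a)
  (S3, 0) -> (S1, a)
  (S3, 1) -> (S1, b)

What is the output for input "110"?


Step-by-step:
  (S0, 1) -> (S3, a)
  (S3, 1) -> (S1, b)
  (S1, 0) -> (S1, b)

"abb"


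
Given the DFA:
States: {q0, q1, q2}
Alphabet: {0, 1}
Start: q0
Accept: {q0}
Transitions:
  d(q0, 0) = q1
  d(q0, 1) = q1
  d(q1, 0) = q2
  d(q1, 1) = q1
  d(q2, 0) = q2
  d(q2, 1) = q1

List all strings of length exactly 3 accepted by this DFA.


All strings of length 3: 8 total
Accepted: 0

None


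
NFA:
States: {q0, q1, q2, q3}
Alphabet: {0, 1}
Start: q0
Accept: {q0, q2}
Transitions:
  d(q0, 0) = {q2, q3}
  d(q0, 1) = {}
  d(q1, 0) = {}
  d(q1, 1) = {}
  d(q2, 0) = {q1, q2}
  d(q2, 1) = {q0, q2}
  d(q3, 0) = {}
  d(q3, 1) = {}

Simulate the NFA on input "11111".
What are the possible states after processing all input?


Start: {q0}
  --1--> {}
  --1--> {}
  --1--> {}
  --1--> {}
  --1--> {}

{} (empty set, no valid transitions)


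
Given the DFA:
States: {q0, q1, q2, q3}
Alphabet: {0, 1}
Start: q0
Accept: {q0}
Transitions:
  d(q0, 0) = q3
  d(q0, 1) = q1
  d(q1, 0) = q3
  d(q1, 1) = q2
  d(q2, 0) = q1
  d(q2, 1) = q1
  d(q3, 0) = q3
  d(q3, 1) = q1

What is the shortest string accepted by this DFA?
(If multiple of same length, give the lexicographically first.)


BFS by string length (lex-first path to each state shown):
  len 0: q0<-""
Found accept state at length 0.

"" (empty string)
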